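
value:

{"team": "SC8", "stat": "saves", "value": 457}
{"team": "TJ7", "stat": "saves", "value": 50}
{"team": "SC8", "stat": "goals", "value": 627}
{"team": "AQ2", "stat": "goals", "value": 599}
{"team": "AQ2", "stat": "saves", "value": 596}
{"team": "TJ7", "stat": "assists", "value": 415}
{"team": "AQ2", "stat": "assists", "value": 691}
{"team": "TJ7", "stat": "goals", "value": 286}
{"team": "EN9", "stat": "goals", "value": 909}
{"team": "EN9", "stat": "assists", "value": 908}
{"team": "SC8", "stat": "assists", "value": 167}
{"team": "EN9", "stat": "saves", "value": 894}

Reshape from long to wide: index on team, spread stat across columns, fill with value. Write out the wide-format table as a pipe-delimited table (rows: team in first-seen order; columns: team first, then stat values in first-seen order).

Columns: team plus the 3 distinct stat values (saves, goals, assists).
For example, row SC8 column saves takes value=457 from the long row (SC8, saves).

| team | saves | goals | assists |
| SC8 | 457 | 627 | 167 |
| TJ7 | 50 | 286 | 415 |
| AQ2 | 596 | 599 | 691 |
| EN9 | 894 | 909 | 908 |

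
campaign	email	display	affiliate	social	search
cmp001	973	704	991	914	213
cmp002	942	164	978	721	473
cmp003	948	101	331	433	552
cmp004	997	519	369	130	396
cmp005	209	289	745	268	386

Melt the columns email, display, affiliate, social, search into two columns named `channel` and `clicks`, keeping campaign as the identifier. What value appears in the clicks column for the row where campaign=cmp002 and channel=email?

Unpivoting turns each (campaign, wide-column) pair into one long row.
The wide cell at row cmp002, column email holds 942, so the long row (cmp002, email) has clicks=942.

942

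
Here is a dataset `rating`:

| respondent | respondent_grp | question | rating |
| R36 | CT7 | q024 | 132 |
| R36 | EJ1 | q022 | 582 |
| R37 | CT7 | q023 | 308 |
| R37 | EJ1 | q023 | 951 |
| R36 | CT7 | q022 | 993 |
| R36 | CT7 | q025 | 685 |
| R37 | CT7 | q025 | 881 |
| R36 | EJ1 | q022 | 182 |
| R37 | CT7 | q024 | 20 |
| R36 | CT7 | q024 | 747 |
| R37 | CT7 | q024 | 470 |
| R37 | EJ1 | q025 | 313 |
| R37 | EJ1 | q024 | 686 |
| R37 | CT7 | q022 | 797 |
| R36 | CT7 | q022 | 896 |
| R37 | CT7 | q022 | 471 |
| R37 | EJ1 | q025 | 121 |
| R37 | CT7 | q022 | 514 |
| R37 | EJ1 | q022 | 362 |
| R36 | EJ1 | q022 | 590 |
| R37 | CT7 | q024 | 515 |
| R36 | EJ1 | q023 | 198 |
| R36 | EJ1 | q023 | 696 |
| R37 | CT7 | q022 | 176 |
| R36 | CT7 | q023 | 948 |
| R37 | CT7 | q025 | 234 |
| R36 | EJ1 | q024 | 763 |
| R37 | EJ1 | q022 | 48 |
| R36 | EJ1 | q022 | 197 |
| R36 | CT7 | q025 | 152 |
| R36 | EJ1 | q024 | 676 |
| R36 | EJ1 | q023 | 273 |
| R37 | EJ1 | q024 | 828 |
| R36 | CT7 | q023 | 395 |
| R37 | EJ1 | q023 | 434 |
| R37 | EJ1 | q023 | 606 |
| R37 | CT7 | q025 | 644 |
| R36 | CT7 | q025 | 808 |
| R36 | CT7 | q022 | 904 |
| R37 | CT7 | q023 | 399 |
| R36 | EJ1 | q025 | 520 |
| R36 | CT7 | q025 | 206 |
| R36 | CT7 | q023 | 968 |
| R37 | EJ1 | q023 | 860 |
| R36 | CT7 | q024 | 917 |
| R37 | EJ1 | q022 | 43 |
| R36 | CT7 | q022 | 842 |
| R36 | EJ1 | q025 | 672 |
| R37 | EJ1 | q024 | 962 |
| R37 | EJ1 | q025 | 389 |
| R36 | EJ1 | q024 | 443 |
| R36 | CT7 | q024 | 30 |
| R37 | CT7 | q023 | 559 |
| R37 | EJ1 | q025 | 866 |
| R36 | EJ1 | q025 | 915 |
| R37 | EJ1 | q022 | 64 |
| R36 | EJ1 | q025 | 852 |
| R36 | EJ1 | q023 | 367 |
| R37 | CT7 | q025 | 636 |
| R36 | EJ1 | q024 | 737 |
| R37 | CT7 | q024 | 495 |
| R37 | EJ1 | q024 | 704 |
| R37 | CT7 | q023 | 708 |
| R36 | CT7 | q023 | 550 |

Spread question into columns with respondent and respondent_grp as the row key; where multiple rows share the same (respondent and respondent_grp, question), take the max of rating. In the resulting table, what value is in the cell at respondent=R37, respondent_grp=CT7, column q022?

Rows with respondent=R37, respondent_grp=CT7 and question=q022: rating values are 797, 471, 514, 176.
max(797, 471, 514, 176) = 797.

797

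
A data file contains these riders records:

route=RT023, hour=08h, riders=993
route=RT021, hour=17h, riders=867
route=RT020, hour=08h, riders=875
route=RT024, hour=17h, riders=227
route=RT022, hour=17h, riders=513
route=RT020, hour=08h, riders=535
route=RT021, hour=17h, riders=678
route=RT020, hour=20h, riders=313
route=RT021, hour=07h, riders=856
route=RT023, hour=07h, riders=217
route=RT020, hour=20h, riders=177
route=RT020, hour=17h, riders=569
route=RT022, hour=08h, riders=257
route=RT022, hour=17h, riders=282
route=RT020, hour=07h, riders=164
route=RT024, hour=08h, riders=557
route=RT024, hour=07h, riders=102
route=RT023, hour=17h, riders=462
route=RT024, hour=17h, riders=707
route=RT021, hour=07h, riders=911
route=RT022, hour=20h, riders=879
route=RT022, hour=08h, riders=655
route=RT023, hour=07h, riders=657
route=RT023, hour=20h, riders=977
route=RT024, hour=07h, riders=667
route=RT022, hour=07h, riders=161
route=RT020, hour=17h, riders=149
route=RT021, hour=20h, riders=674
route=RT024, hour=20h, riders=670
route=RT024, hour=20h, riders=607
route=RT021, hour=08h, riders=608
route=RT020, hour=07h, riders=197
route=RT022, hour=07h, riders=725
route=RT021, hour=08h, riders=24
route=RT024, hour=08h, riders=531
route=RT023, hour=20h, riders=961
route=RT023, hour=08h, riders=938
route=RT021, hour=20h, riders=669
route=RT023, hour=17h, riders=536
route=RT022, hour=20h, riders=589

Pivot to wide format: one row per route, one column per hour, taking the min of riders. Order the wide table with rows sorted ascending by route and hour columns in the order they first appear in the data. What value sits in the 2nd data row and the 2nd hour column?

678

With rows sorted ascending by route, row 2 is route=RT021. hour columns in first-appearance order: 08h, 17h, 20h, 07h; column 2 is 17h.
Long rows with route=RT021, hour=17h: min(867, 678) = 678.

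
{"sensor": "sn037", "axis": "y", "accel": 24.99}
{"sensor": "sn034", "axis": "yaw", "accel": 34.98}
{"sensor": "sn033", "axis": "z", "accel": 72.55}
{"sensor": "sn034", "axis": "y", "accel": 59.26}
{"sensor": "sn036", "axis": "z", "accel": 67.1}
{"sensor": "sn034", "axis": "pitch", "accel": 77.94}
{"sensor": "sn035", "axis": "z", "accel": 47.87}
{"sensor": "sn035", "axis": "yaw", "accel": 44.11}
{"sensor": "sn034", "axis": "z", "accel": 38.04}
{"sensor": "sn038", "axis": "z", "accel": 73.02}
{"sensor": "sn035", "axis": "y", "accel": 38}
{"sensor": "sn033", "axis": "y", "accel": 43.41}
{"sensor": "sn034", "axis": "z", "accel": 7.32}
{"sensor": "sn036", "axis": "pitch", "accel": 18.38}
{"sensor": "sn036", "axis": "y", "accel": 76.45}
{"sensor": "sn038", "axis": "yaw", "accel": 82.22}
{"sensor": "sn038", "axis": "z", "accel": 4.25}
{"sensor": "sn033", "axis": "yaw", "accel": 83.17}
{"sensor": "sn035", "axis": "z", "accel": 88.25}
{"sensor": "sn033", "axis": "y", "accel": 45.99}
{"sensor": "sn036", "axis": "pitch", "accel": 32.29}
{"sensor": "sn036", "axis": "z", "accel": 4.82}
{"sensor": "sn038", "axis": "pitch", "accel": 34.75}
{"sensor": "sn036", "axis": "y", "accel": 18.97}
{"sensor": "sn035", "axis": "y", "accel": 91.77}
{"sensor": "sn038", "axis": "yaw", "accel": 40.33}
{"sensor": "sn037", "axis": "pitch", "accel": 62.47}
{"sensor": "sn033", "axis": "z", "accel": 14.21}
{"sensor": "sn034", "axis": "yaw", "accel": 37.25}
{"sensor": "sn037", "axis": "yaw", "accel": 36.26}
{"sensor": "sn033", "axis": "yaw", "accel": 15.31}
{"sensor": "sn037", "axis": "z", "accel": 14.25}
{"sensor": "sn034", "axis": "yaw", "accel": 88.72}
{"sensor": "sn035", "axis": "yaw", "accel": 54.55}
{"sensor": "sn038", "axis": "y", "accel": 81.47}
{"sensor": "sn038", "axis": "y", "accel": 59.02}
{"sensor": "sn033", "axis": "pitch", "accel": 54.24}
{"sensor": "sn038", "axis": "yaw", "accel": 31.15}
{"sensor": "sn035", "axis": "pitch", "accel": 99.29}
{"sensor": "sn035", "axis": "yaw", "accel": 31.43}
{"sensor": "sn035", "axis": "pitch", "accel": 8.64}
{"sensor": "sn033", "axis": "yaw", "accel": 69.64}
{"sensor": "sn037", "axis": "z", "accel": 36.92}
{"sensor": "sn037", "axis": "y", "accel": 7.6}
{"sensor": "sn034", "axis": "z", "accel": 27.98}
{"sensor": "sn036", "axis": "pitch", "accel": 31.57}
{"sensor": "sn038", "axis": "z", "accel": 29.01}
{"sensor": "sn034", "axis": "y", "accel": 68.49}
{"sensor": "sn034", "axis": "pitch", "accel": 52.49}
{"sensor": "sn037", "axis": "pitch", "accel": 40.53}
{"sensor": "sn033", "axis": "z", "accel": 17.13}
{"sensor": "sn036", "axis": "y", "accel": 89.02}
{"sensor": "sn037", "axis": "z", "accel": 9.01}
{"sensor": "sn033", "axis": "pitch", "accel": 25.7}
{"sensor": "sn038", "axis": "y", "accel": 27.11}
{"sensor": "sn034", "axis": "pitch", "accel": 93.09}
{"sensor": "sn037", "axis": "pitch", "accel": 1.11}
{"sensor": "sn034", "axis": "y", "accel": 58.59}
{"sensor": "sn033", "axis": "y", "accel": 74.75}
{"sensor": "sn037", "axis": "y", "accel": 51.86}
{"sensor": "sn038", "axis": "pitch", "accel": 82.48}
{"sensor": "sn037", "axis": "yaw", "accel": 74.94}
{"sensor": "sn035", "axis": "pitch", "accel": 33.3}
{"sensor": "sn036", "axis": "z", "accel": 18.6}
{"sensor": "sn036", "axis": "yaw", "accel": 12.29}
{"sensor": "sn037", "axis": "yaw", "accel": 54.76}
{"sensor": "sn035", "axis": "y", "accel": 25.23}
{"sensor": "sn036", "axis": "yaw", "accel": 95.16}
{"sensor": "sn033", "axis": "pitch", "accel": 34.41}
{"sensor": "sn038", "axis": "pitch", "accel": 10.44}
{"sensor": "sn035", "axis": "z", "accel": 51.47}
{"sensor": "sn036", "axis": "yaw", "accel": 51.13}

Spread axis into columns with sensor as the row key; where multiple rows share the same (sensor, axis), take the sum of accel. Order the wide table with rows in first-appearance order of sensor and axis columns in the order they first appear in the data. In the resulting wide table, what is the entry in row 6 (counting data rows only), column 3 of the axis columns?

With rows in first-appearance order of sensor, row 6 is sensor=sn038. axis columns in first-appearance order: y, yaw, z, pitch; column 3 is z.
Long rows with sensor=sn038, axis=z: 73.02 + 4.25 + 29.01 = 106.28.

106.28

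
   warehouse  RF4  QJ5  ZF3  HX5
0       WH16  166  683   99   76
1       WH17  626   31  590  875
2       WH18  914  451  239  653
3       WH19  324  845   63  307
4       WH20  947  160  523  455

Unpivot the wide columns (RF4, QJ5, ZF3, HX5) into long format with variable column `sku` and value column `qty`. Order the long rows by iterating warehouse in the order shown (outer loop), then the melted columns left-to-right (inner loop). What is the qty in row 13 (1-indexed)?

324

20 rows total (5 × 4). Row 13: index ⌊(13-1)/4⌋ = 3 into warehouse → WH19; (13-1) mod 4 = 0 into the melted columns → RF4.
So row 13 is (WH19, RF4, 324); qty = 324.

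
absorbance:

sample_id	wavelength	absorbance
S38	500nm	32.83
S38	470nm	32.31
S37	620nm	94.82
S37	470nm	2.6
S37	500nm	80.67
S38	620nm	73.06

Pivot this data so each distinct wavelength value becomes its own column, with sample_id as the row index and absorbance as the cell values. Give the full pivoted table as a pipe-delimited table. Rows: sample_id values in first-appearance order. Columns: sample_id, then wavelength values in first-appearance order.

Columns: sample_id plus the 3 distinct wavelength values (500nm, 470nm, 620nm).
For example, row S38 column 500nm takes absorbance=32.83 from the long row (S38, 500nm).

| sample_id | 500nm | 470nm | 620nm |
| S38 | 32.83 | 32.31 | 73.06 |
| S37 | 80.67 | 2.6 | 94.82 |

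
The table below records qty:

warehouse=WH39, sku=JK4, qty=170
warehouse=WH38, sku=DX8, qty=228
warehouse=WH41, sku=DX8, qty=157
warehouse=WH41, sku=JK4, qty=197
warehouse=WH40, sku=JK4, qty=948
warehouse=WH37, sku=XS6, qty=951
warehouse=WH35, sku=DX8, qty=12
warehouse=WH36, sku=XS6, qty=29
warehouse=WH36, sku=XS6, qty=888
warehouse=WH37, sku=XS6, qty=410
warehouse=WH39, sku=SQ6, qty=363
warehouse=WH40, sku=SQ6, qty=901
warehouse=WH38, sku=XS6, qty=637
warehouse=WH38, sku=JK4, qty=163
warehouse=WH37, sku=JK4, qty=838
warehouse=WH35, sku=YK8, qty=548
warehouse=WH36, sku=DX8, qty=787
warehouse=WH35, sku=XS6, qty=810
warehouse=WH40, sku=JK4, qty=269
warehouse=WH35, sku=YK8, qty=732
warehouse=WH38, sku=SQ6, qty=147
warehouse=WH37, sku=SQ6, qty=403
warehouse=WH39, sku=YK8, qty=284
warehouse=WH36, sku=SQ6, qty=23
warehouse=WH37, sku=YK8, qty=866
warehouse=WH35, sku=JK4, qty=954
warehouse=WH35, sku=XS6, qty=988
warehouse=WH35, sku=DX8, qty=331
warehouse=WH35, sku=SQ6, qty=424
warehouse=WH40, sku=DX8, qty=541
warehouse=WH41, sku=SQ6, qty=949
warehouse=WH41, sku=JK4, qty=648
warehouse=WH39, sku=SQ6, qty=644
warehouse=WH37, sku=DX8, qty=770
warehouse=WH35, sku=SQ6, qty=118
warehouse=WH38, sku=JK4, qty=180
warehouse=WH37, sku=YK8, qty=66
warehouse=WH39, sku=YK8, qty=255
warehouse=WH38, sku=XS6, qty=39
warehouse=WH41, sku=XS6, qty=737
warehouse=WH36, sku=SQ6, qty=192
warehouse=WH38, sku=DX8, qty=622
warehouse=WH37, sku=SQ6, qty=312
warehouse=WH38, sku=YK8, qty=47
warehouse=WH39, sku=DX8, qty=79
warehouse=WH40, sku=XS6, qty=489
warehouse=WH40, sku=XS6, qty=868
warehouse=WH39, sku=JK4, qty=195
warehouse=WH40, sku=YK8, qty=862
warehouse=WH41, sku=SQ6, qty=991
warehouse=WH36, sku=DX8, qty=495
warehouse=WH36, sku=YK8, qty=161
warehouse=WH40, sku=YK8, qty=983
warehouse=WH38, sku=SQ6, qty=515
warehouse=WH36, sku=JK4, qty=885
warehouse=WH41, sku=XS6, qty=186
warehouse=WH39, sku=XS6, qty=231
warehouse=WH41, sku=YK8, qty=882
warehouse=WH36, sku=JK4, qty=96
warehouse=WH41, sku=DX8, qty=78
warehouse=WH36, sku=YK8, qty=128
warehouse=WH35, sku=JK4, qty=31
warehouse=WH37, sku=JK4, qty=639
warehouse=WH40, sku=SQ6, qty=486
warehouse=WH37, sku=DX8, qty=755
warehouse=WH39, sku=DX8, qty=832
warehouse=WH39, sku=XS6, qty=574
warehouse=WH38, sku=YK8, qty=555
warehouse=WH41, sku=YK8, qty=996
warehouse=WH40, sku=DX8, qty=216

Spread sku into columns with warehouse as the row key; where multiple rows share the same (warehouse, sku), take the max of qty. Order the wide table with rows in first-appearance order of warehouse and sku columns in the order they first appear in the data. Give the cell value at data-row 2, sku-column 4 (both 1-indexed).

With rows in first-appearance order of warehouse, row 2 is warehouse=WH38. sku columns in first-appearance order: JK4, DX8, XS6, SQ6, YK8; column 4 is SQ6.
Long rows with warehouse=WH38, sku=SQ6: max(147, 515) = 515.

515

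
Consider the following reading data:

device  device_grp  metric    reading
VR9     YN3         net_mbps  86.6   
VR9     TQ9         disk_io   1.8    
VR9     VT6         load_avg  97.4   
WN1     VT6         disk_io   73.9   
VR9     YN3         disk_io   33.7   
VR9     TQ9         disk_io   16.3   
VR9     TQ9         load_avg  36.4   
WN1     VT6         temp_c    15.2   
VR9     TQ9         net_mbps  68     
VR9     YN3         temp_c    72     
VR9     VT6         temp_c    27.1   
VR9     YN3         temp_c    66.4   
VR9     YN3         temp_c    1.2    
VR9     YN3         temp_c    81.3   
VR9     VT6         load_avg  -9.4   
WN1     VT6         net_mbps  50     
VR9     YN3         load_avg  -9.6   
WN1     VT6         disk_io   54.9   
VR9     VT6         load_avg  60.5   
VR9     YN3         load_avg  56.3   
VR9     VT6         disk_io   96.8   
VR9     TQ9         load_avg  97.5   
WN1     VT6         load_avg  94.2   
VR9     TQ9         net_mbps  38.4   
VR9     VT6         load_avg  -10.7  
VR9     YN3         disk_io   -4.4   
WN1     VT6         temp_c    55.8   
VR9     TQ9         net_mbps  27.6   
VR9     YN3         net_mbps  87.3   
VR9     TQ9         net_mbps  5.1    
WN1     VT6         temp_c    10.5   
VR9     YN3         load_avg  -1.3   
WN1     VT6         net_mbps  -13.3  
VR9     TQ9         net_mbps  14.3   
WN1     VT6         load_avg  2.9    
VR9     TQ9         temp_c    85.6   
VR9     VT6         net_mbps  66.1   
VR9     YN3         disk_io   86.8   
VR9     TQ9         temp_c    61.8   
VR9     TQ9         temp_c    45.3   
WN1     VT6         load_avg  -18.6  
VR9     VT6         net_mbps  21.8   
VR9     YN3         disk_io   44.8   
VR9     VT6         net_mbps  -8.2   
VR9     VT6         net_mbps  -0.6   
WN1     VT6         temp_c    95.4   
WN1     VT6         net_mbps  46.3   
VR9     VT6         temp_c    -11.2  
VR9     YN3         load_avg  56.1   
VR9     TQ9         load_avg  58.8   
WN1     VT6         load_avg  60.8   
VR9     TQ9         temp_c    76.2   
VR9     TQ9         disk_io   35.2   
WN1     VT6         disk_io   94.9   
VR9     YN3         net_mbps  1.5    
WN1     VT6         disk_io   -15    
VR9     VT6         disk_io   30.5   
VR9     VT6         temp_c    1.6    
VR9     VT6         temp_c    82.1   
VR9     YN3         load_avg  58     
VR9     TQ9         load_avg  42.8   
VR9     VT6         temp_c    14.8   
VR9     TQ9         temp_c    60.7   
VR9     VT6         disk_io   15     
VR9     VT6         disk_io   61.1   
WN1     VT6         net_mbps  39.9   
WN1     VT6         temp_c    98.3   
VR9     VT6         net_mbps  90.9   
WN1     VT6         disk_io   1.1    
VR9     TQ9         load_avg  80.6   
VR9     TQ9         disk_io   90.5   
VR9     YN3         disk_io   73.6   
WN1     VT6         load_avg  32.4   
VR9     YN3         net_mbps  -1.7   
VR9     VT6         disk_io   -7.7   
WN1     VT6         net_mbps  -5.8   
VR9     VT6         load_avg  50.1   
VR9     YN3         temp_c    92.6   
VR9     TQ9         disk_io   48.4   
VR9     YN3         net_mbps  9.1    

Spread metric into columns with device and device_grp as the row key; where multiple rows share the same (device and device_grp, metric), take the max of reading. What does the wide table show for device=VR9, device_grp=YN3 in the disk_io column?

Rows with device=VR9, device_grp=YN3 and metric=disk_io: reading values are 33.7, -4.4, 86.8, 44.8, 73.6.
max(33.7, -4.4, 86.8, 44.8, 73.6) = 86.8.

86.8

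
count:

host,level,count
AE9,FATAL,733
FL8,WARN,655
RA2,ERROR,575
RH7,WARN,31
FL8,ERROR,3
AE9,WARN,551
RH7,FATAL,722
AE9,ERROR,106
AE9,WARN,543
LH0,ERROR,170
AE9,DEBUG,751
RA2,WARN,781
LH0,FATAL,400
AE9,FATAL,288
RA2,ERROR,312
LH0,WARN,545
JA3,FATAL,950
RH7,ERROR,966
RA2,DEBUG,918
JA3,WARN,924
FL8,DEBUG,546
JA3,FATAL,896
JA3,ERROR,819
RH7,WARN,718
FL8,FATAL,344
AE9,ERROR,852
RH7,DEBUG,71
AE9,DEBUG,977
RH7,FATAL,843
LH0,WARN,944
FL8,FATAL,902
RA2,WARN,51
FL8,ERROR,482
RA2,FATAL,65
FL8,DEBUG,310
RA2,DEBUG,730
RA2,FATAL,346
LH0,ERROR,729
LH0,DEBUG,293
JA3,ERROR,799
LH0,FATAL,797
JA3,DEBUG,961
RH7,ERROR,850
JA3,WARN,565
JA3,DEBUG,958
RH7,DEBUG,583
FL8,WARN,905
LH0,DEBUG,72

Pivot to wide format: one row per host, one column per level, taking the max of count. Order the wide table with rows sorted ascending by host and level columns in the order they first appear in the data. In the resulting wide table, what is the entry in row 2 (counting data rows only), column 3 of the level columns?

482

With rows sorted ascending by host, row 2 is host=FL8. level columns in first-appearance order: FATAL, WARN, ERROR, DEBUG; column 3 is ERROR.
Long rows with host=FL8, level=ERROR: max(3, 482) = 482.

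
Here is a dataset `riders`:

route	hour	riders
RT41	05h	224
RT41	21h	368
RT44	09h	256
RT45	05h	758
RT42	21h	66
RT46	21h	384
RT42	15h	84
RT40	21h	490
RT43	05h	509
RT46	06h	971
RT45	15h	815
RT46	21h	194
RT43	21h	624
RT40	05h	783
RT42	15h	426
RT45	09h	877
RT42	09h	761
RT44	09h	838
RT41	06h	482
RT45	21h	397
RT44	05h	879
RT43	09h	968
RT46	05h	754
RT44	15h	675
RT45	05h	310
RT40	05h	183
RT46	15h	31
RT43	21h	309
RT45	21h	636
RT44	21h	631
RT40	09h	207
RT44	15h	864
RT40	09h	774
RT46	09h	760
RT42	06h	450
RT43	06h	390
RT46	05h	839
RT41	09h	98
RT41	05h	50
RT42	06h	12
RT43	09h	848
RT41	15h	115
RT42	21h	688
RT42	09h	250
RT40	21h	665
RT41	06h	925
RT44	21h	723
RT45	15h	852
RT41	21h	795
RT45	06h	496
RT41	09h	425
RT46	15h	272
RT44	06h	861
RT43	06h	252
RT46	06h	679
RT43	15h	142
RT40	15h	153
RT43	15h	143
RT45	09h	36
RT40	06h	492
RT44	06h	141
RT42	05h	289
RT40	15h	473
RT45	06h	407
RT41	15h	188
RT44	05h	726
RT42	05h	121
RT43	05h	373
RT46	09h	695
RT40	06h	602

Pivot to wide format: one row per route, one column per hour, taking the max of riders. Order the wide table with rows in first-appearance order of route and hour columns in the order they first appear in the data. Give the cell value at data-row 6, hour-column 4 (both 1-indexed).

473

With rows in first-appearance order of route, row 6 is route=RT40. hour columns in first-appearance order: 05h, 21h, 09h, 15h, 06h; column 4 is 15h.
Long rows with route=RT40, hour=15h: max(153, 473) = 473.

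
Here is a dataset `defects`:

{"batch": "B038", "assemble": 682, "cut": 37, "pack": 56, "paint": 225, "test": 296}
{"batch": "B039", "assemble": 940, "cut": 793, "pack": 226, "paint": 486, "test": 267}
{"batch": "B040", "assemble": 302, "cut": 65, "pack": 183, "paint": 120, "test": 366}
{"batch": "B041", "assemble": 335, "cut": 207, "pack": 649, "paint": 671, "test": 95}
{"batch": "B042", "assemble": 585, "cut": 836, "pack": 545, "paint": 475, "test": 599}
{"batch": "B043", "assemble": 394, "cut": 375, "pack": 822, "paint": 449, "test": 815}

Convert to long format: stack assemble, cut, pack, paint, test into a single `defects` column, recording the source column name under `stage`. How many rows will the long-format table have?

6 batch values × 5 melted columns = 30 rows.

30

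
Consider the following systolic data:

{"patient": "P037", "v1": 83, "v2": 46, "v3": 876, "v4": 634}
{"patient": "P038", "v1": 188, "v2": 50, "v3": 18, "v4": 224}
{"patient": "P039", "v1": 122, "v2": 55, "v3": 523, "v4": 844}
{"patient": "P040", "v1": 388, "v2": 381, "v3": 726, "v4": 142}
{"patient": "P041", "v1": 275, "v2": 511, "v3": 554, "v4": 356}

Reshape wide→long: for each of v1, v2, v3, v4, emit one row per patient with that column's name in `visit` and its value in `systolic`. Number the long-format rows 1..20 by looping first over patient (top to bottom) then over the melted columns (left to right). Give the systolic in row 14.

20 rows total (5 × 4). Row 14: index ⌊(14-1)/4⌋ = 3 into patient → P040; (14-1) mod 4 = 1 into the melted columns → v2.
So row 14 is (P040, v2, 381); systolic = 381.

381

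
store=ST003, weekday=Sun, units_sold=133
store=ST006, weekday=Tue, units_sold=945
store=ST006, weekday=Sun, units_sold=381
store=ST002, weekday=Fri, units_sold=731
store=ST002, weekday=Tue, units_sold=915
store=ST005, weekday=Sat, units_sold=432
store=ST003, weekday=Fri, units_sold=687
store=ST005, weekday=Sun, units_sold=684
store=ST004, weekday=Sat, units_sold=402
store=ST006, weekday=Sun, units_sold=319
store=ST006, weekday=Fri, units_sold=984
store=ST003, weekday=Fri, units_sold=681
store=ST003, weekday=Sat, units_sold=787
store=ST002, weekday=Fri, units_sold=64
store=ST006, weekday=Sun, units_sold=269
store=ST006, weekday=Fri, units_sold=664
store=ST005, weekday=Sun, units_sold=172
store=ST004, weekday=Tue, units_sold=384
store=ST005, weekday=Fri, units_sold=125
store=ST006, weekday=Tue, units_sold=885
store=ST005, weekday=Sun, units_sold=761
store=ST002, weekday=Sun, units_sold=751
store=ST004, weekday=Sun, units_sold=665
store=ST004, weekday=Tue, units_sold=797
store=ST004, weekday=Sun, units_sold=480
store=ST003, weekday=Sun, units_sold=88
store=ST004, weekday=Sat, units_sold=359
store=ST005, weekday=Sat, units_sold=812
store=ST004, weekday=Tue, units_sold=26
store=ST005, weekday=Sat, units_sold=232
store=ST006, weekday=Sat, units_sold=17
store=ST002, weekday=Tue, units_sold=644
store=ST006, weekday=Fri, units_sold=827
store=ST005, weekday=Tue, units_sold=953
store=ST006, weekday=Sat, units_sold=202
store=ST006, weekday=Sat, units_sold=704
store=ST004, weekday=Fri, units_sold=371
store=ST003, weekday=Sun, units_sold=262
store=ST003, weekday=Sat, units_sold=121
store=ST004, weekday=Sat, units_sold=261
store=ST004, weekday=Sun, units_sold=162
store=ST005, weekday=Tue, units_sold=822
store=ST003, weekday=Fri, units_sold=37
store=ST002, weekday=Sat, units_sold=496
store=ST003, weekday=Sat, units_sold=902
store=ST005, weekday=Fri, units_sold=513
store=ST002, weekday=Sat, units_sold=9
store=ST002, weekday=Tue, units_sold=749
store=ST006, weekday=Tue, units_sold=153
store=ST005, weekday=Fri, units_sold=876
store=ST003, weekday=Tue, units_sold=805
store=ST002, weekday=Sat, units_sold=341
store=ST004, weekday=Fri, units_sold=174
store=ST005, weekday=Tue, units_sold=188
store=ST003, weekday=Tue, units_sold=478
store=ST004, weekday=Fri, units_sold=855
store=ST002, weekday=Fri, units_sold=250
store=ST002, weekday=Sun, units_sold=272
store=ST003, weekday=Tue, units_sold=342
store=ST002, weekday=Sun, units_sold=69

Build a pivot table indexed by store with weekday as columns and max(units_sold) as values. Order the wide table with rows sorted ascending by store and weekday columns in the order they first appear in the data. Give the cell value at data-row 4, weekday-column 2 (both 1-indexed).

953

With rows sorted ascending by store, row 4 is store=ST005. weekday columns in first-appearance order: Sun, Tue, Fri, Sat; column 2 is Tue.
Long rows with store=ST005, weekday=Tue: max(953, 822, 188) = 953.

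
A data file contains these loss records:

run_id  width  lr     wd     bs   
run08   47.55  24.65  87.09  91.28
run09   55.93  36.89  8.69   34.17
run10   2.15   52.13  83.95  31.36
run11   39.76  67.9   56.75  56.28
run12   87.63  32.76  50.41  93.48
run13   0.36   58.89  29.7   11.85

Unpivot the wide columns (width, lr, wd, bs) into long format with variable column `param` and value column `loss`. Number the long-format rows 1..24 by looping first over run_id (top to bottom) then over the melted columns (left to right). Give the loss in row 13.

39.76

24 rows total (6 × 4). Row 13: index ⌊(13-1)/4⌋ = 3 into run_id → run11; (13-1) mod 4 = 0 into the melted columns → width.
So row 13 is (run11, width, 39.76); loss = 39.76.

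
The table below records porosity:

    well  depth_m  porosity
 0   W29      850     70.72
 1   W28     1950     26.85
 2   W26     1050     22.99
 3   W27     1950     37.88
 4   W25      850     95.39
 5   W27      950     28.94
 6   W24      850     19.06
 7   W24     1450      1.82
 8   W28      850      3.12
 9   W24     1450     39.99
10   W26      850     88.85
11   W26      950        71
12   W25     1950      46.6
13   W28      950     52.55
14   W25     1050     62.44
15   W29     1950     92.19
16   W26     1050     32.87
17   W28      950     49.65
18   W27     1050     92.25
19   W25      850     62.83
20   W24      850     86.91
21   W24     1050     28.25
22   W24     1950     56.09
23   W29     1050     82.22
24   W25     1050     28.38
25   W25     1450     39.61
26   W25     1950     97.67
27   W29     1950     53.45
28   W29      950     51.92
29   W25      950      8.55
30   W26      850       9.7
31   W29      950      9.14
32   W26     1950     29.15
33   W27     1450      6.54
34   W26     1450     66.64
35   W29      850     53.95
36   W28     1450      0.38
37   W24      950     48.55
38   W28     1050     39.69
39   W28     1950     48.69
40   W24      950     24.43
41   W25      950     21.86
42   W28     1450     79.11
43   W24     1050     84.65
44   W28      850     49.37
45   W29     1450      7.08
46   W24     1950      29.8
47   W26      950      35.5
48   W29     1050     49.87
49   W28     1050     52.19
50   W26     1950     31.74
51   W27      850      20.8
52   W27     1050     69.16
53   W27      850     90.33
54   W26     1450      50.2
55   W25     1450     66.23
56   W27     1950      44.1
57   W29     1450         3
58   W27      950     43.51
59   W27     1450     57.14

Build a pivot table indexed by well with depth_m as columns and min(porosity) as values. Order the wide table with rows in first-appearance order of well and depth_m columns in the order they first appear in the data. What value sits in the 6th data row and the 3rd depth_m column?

With rows in first-appearance order of well, row 6 is well=W24. depth_m columns in first-appearance order: 850, 1950, 1050, 950, 1450; column 3 is 1050.
Long rows with well=W24, depth_m=1050: min(28.25, 84.65) = 28.25.

28.25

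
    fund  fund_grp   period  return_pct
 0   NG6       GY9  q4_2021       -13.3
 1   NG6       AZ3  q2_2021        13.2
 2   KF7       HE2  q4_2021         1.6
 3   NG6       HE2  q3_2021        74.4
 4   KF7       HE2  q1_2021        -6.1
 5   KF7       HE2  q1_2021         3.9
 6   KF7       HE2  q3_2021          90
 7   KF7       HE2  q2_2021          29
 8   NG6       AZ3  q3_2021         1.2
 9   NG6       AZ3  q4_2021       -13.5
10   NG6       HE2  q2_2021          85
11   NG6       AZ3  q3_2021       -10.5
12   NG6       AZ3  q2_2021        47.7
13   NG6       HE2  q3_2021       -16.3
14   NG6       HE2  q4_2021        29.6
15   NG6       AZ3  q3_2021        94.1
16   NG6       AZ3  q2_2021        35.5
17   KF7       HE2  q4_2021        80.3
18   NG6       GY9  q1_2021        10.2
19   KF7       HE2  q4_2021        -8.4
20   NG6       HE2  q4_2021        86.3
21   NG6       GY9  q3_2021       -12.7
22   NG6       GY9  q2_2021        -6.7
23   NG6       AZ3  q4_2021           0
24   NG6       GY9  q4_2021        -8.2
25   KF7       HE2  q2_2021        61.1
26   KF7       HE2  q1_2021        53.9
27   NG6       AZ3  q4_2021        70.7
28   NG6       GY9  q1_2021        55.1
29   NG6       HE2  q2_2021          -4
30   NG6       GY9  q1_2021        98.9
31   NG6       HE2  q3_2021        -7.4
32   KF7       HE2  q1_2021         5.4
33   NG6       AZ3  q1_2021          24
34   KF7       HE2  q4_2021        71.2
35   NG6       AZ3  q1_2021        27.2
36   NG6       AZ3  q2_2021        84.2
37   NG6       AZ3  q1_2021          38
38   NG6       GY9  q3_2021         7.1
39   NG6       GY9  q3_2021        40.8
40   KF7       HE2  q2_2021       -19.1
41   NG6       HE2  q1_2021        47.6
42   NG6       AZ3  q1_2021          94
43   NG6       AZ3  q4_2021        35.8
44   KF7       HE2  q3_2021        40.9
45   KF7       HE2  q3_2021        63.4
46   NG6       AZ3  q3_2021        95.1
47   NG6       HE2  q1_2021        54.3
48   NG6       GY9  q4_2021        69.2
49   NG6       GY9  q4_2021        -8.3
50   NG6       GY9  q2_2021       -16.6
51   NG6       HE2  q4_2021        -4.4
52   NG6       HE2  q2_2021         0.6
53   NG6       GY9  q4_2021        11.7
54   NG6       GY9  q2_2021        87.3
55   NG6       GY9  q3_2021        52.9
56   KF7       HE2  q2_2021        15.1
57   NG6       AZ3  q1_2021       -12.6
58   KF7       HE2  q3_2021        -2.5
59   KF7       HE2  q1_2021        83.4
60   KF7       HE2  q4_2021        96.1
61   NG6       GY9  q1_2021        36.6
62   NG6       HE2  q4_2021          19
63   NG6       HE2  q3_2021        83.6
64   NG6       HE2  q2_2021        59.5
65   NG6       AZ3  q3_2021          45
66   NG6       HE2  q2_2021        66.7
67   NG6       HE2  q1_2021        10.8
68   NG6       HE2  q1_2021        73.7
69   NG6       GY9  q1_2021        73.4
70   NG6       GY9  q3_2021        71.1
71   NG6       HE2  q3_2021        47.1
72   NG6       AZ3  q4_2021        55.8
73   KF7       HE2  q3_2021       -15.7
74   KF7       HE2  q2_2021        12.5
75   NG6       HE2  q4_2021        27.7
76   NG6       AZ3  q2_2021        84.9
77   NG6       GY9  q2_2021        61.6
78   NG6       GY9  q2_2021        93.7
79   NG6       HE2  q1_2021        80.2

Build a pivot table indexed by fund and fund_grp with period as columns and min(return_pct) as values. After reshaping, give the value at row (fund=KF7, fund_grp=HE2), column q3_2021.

-15.7

Rows with fund=KF7, fund_grp=HE2 and period=q3_2021: return_pct values are 90, 40.9, 63.4, -2.5, -15.7.
min(90, 40.9, 63.4, -2.5, -15.7) = -15.7.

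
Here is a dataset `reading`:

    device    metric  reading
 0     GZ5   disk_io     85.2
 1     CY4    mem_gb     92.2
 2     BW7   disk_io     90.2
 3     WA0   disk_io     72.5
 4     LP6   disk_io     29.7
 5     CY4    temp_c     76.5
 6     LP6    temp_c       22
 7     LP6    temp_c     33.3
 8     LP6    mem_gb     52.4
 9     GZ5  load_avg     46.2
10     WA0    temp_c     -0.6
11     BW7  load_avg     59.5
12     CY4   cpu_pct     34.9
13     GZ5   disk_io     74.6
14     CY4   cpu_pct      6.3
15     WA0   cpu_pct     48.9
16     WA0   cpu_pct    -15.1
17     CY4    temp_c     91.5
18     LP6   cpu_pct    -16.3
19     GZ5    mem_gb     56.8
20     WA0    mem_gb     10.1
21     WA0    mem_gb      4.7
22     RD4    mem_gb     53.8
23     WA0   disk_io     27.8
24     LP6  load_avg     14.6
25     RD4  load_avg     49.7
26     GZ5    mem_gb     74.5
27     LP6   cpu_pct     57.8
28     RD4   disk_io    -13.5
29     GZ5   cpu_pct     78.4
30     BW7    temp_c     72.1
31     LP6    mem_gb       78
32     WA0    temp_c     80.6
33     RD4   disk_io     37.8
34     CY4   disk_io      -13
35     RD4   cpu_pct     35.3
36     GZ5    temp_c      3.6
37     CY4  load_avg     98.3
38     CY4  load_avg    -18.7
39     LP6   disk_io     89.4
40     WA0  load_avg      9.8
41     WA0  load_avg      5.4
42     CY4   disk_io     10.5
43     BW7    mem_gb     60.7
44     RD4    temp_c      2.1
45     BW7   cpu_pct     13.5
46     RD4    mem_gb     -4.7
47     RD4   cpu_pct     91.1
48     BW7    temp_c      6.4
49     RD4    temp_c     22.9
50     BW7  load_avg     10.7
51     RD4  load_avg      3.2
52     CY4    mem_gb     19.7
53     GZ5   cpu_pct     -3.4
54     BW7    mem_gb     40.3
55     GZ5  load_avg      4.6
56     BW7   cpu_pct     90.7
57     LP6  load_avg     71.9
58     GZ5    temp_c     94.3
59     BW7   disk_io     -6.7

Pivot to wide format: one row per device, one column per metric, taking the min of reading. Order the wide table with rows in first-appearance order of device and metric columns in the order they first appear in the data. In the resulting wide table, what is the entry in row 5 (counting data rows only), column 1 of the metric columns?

With rows in first-appearance order of device, row 5 is device=LP6. metric columns in first-appearance order: disk_io, mem_gb, temp_c, load_avg, cpu_pct; column 1 is disk_io.
Long rows with device=LP6, metric=disk_io: min(29.7, 89.4) = 29.7.

29.7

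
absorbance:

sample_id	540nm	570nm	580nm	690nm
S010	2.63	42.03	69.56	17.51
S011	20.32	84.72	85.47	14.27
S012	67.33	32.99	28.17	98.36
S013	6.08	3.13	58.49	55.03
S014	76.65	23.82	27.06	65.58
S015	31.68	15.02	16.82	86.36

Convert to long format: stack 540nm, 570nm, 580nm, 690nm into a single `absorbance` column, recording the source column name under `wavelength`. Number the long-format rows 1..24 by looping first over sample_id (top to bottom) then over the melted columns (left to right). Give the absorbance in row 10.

32.99

24 rows total (6 × 4). Row 10: index ⌊(10-1)/4⌋ = 2 into sample_id → S012; (10-1) mod 4 = 1 into the melted columns → 570nm.
So row 10 is (S012, 570nm, 32.99); absorbance = 32.99.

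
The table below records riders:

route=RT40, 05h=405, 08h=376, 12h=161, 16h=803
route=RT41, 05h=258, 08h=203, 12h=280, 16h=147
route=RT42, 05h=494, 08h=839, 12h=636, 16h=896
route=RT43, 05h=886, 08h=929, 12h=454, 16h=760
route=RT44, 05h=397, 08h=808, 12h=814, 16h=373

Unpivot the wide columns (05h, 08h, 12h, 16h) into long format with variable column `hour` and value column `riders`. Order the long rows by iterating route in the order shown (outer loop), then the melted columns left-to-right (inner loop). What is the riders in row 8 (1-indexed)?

20 rows total (5 × 4). Row 8: index ⌊(8-1)/4⌋ = 1 into route → RT41; (8-1) mod 4 = 3 into the melted columns → 16h.
So row 8 is (RT41, 16h, 147); riders = 147.

147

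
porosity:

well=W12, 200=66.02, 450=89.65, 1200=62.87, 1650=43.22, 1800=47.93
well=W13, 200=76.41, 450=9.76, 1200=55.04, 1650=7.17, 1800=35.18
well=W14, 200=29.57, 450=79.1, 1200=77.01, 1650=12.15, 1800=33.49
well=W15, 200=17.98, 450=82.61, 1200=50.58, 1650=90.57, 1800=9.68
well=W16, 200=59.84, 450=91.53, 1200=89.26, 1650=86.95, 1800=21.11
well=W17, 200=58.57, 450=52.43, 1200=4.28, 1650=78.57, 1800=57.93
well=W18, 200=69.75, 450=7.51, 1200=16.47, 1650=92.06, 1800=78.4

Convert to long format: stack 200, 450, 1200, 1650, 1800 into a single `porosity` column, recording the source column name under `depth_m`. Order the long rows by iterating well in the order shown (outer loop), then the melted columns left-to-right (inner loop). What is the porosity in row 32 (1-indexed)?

35 rows total (7 × 5). Row 32: index ⌊(32-1)/5⌋ = 6 into well → W18; (32-1) mod 5 = 1 into the melted columns → 450.
So row 32 is (W18, 450, 7.51); porosity = 7.51.

7.51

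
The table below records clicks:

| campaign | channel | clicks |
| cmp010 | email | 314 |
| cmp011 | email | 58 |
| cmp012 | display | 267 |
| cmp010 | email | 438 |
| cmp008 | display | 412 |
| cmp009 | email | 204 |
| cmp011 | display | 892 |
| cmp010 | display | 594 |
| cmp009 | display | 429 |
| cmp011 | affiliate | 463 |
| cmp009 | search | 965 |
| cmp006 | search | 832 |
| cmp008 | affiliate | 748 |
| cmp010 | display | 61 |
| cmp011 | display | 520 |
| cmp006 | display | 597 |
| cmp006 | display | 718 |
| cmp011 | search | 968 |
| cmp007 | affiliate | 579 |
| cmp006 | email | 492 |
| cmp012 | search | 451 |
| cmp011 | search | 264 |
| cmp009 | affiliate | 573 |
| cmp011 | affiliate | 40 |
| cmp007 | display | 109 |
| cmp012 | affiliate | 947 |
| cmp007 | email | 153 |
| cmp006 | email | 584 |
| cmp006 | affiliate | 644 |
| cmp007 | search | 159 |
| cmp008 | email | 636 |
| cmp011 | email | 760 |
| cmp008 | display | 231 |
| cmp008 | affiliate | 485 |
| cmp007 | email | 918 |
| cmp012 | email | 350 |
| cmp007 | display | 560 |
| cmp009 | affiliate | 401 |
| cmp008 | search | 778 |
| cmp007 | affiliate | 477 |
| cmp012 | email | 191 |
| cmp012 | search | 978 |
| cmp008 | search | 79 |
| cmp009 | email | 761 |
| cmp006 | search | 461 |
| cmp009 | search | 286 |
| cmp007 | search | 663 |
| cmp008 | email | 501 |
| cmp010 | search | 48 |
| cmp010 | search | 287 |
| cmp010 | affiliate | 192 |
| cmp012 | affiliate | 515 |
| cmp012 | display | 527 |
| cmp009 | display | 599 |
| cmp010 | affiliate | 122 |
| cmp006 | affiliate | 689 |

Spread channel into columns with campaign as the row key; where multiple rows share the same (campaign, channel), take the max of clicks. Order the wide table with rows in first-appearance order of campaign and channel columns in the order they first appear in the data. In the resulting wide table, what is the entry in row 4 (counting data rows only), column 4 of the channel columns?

With rows in first-appearance order of campaign, row 4 is campaign=cmp008. channel columns in first-appearance order: email, display, affiliate, search; column 4 is search.
Long rows with campaign=cmp008, channel=search: max(778, 79) = 778.

778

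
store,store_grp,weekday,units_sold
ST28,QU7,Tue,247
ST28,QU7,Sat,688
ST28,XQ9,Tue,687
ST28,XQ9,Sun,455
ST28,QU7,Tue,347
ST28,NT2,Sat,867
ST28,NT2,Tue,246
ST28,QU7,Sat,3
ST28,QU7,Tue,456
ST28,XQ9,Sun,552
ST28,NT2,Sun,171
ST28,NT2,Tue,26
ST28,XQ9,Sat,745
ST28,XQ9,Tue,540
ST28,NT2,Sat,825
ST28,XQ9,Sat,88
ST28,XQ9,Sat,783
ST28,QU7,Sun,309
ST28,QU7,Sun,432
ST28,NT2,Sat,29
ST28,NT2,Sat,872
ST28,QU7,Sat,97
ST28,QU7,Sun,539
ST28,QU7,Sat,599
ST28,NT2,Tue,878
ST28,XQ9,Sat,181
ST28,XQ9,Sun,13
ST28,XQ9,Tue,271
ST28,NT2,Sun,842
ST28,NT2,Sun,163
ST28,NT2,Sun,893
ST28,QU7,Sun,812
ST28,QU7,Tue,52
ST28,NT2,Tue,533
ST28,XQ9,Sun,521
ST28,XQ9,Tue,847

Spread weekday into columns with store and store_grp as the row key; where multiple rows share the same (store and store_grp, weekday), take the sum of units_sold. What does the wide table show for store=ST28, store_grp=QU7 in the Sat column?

Rows with store=ST28, store_grp=QU7 and weekday=Sat: units_sold values are 688, 3, 97, 599.
688 + 3 + 97 + 599 = 1387.

1387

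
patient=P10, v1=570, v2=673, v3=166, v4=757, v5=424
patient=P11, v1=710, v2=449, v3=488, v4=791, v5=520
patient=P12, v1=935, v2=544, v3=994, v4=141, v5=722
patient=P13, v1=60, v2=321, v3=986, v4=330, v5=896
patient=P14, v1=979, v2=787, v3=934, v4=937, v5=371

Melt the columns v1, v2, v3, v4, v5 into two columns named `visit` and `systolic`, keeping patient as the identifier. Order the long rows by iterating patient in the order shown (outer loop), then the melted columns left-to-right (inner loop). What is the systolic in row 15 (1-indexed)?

722

25 rows total (5 × 5). Row 15: index ⌊(15-1)/5⌋ = 2 into patient → P12; (15-1) mod 5 = 4 into the melted columns → v5.
So row 15 is (P12, v5, 722); systolic = 722.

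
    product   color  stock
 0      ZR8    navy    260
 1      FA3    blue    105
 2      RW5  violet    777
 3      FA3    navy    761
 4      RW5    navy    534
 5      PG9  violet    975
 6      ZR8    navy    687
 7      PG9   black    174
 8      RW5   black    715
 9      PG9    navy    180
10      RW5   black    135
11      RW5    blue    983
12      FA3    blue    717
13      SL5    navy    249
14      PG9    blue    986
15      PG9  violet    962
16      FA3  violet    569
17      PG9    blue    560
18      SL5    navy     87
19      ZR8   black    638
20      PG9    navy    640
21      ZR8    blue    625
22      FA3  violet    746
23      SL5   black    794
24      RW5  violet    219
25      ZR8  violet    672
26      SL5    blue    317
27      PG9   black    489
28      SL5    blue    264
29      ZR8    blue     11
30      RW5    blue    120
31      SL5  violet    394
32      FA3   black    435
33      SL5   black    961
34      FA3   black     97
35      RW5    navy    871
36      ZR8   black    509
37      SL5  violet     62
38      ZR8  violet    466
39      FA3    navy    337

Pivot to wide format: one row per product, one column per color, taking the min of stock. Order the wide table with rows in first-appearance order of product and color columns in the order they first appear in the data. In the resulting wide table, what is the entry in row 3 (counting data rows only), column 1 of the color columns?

With rows in first-appearance order of product, row 3 is product=RW5. color columns in first-appearance order: navy, blue, violet, black; column 1 is navy.
Long rows with product=RW5, color=navy: min(534, 871) = 534.

534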